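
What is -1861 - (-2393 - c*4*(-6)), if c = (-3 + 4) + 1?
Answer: 484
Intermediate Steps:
c = 2 (c = 1 + 1 = 2)
-1861 - (-2393 - c*4*(-6)) = -1861 - (-2393 - 2*4*(-6)) = -1861 - (-2393 - 8*(-6)) = -1861 - (-2393 - 1*(-48)) = -1861 - (-2393 + 48) = -1861 - 1*(-2345) = -1861 + 2345 = 484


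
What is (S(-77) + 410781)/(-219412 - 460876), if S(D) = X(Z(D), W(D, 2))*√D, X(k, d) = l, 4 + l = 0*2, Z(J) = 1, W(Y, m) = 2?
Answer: -58683/97184 + I*√77/170072 ≈ -0.60383 + 5.1596e-5*I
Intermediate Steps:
l = -4 (l = -4 + 0*2 = -4 + 0 = -4)
X(k, d) = -4
S(D) = -4*√D
(S(-77) + 410781)/(-219412 - 460876) = (-4*I*√77 + 410781)/(-219412 - 460876) = (-4*I*√77 + 410781)/(-680288) = (-4*I*√77 + 410781)*(-1/680288) = (410781 - 4*I*√77)*(-1/680288) = -58683/97184 + I*√77/170072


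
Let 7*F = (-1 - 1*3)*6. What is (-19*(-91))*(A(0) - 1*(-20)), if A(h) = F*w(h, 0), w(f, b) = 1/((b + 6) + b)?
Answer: 33592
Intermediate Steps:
w(f, b) = 1/(6 + 2*b) (w(f, b) = 1/((6 + b) + b) = 1/(6 + 2*b))
F = -24/7 (F = ((-1 - 1*3)*6)/7 = ((-1 - 3)*6)/7 = (-4*6)/7 = (⅐)*(-24) = -24/7 ≈ -3.4286)
A(h) = -4/7 (A(h) = -12/(7*(3 + 0)) = -12/(7*3) = -24/7*⅙ = -4/7)
(-19*(-91))*(A(0) - 1*(-20)) = (-19*(-91))*(-4/7 - 1*(-20)) = 1729*(-4/7 + 20) = 1729*(136/7) = 33592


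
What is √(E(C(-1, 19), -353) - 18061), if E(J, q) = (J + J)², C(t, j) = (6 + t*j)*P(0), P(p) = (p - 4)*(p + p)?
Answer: I*√18061 ≈ 134.39*I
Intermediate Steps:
P(p) = 2*p*(-4 + p) (P(p) = (-4 + p)*(2*p) = 2*p*(-4 + p))
C(t, j) = 0 (C(t, j) = (6 + t*j)*(2*0*(-4 + 0)) = (6 + j*t)*(2*0*(-4)) = (6 + j*t)*0 = 0)
E(J, q) = 4*J² (E(J, q) = (2*J)² = 4*J²)
√(E(C(-1, 19), -353) - 18061) = √(4*0² - 18061) = √(4*0 - 18061) = √(0 - 18061) = √(-18061) = I*√18061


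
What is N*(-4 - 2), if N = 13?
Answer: -78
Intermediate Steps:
N*(-4 - 2) = 13*(-4 - 2) = 13*(-6) = -78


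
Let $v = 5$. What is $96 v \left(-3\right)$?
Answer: $-1440$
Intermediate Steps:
$96 v \left(-3\right) = 96 \cdot 5 \left(-3\right) = 96 \left(-15\right) = -1440$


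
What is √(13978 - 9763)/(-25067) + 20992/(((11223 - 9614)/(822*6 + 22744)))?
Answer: 580974592/1609 - √4215/25067 ≈ 3.6108e+5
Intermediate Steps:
√(13978 - 9763)/(-25067) + 20992/(((11223 - 9614)/(822*6 + 22744))) = √4215*(-1/25067) + 20992/((1609/(4932 + 22744))) = -√4215/25067 + 20992/((1609/27676)) = -√4215/25067 + 20992/((1609*(1/27676))) = -√4215/25067 + 20992/(1609/27676) = -√4215/25067 + 20992*(27676/1609) = -√4215/25067 + 580974592/1609 = 580974592/1609 - √4215/25067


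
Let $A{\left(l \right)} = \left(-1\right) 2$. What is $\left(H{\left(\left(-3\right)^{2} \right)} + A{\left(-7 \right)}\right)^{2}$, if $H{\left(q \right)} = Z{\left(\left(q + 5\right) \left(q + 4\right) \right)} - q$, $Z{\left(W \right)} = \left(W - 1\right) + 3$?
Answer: $29929$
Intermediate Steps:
$Z{\left(W \right)} = 2 + W$ ($Z{\left(W \right)} = \left(-1 + W\right) + 3 = 2 + W$)
$A{\left(l \right)} = -2$
$H{\left(q \right)} = 2 - q + \left(4 + q\right) \left(5 + q\right)$ ($H{\left(q \right)} = \left(2 + \left(q + 5\right) \left(q + 4\right)\right) - q = \left(2 + \left(5 + q\right) \left(4 + q\right)\right) - q = \left(2 + \left(4 + q\right) \left(5 + q\right)\right) - q = 2 - q + \left(4 + q\right) \left(5 + q\right)$)
$\left(H{\left(\left(-3\right)^{2} \right)} + A{\left(-7 \right)}\right)^{2} = \left(\left(22 + \left(\left(-3\right)^{2}\right)^{2} + 8 \left(-3\right)^{2}\right) - 2\right)^{2} = \left(\left(22 + 9^{2} + 8 \cdot 9\right) - 2\right)^{2} = \left(\left(22 + 81 + 72\right) - 2\right)^{2} = \left(175 - 2\right)^{2} = 173^{2} = 29929$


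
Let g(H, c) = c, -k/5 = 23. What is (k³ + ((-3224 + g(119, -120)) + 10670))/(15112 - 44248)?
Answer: 1513549/29136 ≈ 51.948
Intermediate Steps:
k = -115 (k = -5*23 = -115)
(k³ + ((-3224 + g(119, -120)) + 10670))/(15112 - 44248) = ((-115)³ + ((-3224 - 120) + 10670))/(15112 - 44248) = (-1520875 + (-3344 + 10670))/(-29136) = (-1520875 + 7326)*(-1/29136) = -1513549*(-1/29136) = 1513549/29136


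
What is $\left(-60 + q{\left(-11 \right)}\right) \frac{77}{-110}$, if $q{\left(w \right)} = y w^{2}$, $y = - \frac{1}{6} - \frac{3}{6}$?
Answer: $\frac{1477}{15} \approx 98.467$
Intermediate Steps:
$y = - \frac{2}{3}$ ($y = \left(-1\right) \frac{1}{6} - \frac{1}{2} = - \frac{1}{6} - \frac{1}{2} = - \frac{2}{3} \approx -0.66667$)
$q{\left(w \right)} = - \frac{2 w^{2}}{3}$
$\left(-60 + q{\left(-11 \right)}\right) \frac{77}{-110} = \left(-60 - \frac{2 \left(-11\right)^{2}}{3}\right) \frac{77}{-110} = \left(-60 - \frac{242}{3}\right) 77 \left(- \frac{1}{110}\right) = \left(-60 - \frac{242}{3}\right) \left(- \frac{7}{10}\right) = \left(- \frac{422}{3}\right) \left(- \frac{7}{10}\right) = \frac{1477}{15}$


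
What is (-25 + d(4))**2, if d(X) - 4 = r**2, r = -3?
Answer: 144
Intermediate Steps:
d(X) = 13 (d(X) = 4 + (-3)**2 = 4 + 9 = 13)
(-25 + d(4))**2 = (-25 + 13)**2 = (-12)**2 = 144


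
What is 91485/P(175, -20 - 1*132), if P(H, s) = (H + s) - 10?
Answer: 91485/13 ≈ 7037.3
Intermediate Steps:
P(H, s) = -10 + H + s
91485/P(175, -20 - 1*132) = 91485/(-10 + 175 + (-20 - 1*132)) = 91485/(-10 + 175 + (-20 - 132)) = 91485/(-10 + 175 - 152) = 91485/13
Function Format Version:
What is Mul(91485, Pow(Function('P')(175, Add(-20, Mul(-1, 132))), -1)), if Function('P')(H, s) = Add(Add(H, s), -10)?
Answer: Rational(91485, 13) ≈ 7037.3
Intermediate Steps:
Function('P')(H, s) = Add(-10, H, s)
Mul(91485, Pow(Function('P')(175, Add(-20, Mul(-1, 132))), -1)) = Mul(91485, Pow(Add(-10, 175, Add(-20, Mul(-1, 132))), -1)) = Mul(91485, Pow(Add(-10, 175, Add(-20, -132)), -1)) = Mul(91485, Pow(Add(-10, 175, -152), -1)) = Mul(91485, Pow(13, -1)) = Mul(91485, Rational(1, 13)) = Rational(91485, 13)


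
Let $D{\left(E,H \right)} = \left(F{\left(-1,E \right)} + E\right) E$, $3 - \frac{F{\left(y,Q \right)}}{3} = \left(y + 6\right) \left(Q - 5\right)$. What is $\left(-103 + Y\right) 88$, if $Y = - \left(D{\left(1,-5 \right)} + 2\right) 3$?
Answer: $-28072$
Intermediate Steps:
$F{\left(y,Q \right)} = 9 - 3 \left(-5 + Q\right) \left(6 + y\right)$ ($F{\left(y,Q \right)} = 9 - 3 \left(y + 6\right) \left(Q - 5\right) = 9 - 3 \left(6 + y\right) \left(-5 + Q\right) = 9 - 3 \left(-5 + Q\right) \left(6 + y\right)$)
$D{\left(E,H \right)} = E \left(84 - 14 E\right)$ ($D{\left(E,H \right)} = \left(\left(99 - 18 E + 15 \left(-1\right) - 3 E \left(-1\right)\right) + E\right) E = \left(\left(99 - 18 E - 15 + 3 E\right) + E\right) E = \left(\left(84 - 15 E\right) + E\right) E = \left(84 - 14 E\right) E = E \left(84 - 14 E\right)$)
$Y = -216$ ($Y = - \left(14 \cdot 1 \left(6 - 1\right) + 2\right) 3 = - \left(14 \cdot 1 \cdot 5 + 2\right) 3 = - \left(70 + 2\right) 3 = - 72 \cdot 3 = \left(-1\right) 216 = -216$)
$\left(-103 + Y\right) 88 = \left(-103 - 216\right) 88 = \left(-319\right) 88 = -28072$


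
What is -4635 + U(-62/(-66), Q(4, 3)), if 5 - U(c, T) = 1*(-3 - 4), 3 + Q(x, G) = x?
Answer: -4623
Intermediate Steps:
Q(x, G) = -3 + x
U(c, T) = 12 (U(c, T) = 5 - (-3 - 4) = 5 - (-7) = 5 - 1*(-7) = 5 + 7 = 12)
-4635 + U(-62/(-66), Q(4, 3)) = -4635 + 12 = -4623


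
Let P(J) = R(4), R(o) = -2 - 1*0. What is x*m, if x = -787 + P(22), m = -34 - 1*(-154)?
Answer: -94680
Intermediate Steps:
R(o) = -2 (R(o) = -2 + 0 = -2)
m = 120 (m = -34 + 154 = 120)
P(J) = -2
x = -789 (x = -787 - 2 = -789)
x*m = -789*120 = -94680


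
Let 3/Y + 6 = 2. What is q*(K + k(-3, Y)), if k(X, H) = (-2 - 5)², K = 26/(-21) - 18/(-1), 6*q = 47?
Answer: 64907/126 ≈ 515.13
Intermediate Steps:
q = 47/6 (q = (⅙)*47 = 47/6 ≈ 7.8333)
Y = -¾ (Y = 3/(-6 + 2) = 3/(-4) = 3*(-¼) = -¾ ≈ -0.75000)
K = 352/21 (K = 26*(-1/21) - 18*(-1) = -26/21 + 18 = 352/21 ≈ 16.762)
k(X, H) = 49 (k(X, H) = (-7)² = 49)
q*(K + k(-3, Y)) = 47*(352/21 + 49)/6 = (47/6)*(1381/21) = 64907/126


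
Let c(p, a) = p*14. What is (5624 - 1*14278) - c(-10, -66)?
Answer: -8514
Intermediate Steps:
c(p, a) = 14*p
(5624 - 1*14278) - c(-10, -66) = (5624 - 1*14278) - 14*(-10) = (5624 - 14278) - 1*(-140) = -8654 + 140 = -8514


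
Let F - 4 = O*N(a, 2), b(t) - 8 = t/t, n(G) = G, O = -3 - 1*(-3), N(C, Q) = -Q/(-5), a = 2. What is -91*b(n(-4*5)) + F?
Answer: -815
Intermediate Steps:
N(C, Q) = Q/5 (N(C, Q) = -Q*(-1)/5 = -(-1)*Q/5 = Q/5)
O = 0 (O = -3 + 3 = 0)
b(t) = 9 (b(t) = 8 + t/t = 8 + 1 = 9)
F = 4 (F = 4 + 0*((⅕)*2) = 4 + 0*(⅖) = 4 + 0 = 4)
-91*b(n(-4*5)) + F = -91*9 + 4 = -819 + 4 = -815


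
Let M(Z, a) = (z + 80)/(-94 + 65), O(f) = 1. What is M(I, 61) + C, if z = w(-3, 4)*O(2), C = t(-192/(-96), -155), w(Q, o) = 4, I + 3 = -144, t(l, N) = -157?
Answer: -4637/29 ≈ -159.90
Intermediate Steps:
I = -147 (I = -3 - 144 = -147)
C = -157
z = 4 (z = 4*1 = 4)
M(Z, a) = -84/29 (M(Z, a) = (4 + 80)/(-94 + 65) = 84/(-29) = 84*(-1/29) = -84/29)
M(I, 61) + C = -84/29 - 157 = -4637/29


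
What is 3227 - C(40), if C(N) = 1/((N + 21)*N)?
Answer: 7873879/2440 ≈ 3227.0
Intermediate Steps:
C(N) = 1/(N*(21 + N)) (C(N) = 1/((21 + N)*N) = 1/(N*(21 + N)))
3227 - C(40) = 3227 - 1/(40*(21 + 40)) = 3227 - 1/(40*61) = 3227 - 1*1/2440 = 3227 - 1/2440 = 7873879/2440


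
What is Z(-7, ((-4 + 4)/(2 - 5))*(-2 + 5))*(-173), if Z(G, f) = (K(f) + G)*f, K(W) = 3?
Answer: 0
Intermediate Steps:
Z(G, f) = f*(3 + G) (Z(G, f) = (3 + G)*f = f*(3 + G))
Z(-7, ((-4 + 4)/(2 - 5))*(-2 + 5))*(-173) = ((((-4 + 4)/(2 - 5))*(-2 + 5))*(3 - 7))*(-173) = (((0/(-3))*3)*(-4))*(-173) = (((0*(-⅓))*3)*(-4))*(-173) = ((0*3)*(-4))*(-173) = (0*(-4))*(-173) = 0*(-173) = 0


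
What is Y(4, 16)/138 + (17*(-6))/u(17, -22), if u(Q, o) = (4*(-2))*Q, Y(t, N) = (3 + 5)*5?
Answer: 287/276 ≈ 1.0399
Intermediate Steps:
Y(t, N) = 40 (Y(t, N) = 8*5 = 40)
u(Q, o) = -8*Q
Y(4, 16)/138 + (17*(-6))/u(17, -22) = 40/138 + (17*(-6))/((-8*17)) = 40*(1/138) - 102/(-136) = 20/69 - 102*(-1/136) = 20/69 + ¾ = 287/276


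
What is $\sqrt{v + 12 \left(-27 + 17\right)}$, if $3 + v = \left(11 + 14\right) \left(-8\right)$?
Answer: $i \sqrt{323} \approx 17.972 i$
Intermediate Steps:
$v = -203$ ($v = -3 + \left(11 + 14\right) \left(-8\right) = -3 + 25 \left(-8\right) = -3 - 200 = -203$)
$\sqrt{v + 12 \left(-27 + 17\right)} = \sqrt{-203 + 12 \left(-27 + 17\right)} = \sqrt{-203 + 12 \left(-10\right)} = \sqrt{-203 - 120} = \sqrt{-323} = i \sqrt{323}$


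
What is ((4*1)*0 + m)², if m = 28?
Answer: 784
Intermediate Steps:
((4*1)*0 + m)² = ((4*1)*0 + 28)² = (4*0 + 28)² = (0 + 28)² = 28² = 784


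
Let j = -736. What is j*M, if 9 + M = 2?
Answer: 5152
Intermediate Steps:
M = -7 (M = -9 + 2 = -7)
j*M = -736*(-7) = 5152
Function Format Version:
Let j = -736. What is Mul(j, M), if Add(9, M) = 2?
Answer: 5152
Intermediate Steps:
M = -7 (M = Add(-9, 2) = -7)
Mul(j, M) = Mul(-736, -7) = 5152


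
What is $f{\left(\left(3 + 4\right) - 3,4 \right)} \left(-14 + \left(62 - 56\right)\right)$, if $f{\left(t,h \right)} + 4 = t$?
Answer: $0$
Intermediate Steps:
$f{\left(t,h \right)} = -4 + t$
$f{\left(\left(3 + 4\right) - 3,4 \right)} \left(-14 + \left(62 - 56\right)\right) = \left(-4 + \left(\left(3 + 4\right) - 3\right)\right) \left(-14 + \left(62 - 56\right)\right) = \left(-4 + \left(7 - 3\right)\right) \left(-14 + \left(62 - 56\right)\right) = \left(-4 + 4\right) \left(-14 + 6\right) = 0 \left(-8\right) = 0$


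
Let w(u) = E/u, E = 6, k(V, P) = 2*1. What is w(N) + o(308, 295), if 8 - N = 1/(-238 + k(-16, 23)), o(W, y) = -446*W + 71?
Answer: -259352617/1889 ≈ -1.3730e+5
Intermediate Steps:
k(V, P) = 2
o(W, y) = 71 - 446*W
N = 1889/236 (N = 8 - 1/(-238 + 2) = 8 - 1/(-236) = 8 - 1*(-1/236) = 8 + 1/236 = 1889/236 ≈ 8.0042)
w(u) = 6/u
w(N) + o(308, 295) = 6/(1889/236) + (71 - 446*308) = 6*(236/1889) + (71 - 137368) = 1416/1889 - 137297 = -259352617/1889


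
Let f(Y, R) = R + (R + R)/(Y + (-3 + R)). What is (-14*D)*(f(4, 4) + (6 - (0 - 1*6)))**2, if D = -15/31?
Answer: 325248/155 ≈ 2098.4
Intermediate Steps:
f(Y, R) = R + 2*R/(-3 + R + Y) (f(Y, R) = R + (2*R)/(-3 + R + Y) = R + 2*R/(-3 + R + Y))
D = -15/31 (D = -15*1/31 = -15/31 ≈ -0.48387)
(-14*D)*(f(4, 4) + (6 - (0 - 1*6)))**2 = (-14*(-15/31))*(4*(-1 + 4 + 4)/(-3 + 4 + 4) + (6 - (0 - 1*6)))**2 = 210*(4*7/5 + (6 - (0 - 6)))**2/31 = 210*(4*(1/5)*7 + (6 - 1*(-6)))**2/31 = 210*(28/5 + (6 + 6))**2/31 = 210*(28/5 + 12)**2/31 = 210*(88/5)**2/31 = (210/31)*(7744/25) = 325248/155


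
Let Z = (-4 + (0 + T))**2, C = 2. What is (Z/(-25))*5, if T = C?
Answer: -4/5 ≈ -0.80000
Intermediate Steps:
T = 2
Z = 4 (Z = (-4 + (0 + 2))**2 = (-4 + 2)**2 = (-2)**2 = 4)
(Z/(-25))*5 = (4/(-25))*5 = (4*(-1/25))*5 = -4/25*5 = -4/5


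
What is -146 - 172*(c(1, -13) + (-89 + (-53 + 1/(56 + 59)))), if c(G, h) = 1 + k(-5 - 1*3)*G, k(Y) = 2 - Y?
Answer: 2574218/115 ≈ 22385.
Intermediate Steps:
c(G, h) = 1 + 10*G (c(G, h) = 1 + (2 - (-5 - 1*3))*G = 1 + (2 - (-5 - 3))*G = 1 + (2 - 1*(-8))*G = 1 + (2 + 8)*G = 1 + 10*G)
-146 - 172*(c(1, -13) + (-89 + (-53 + 1/(56 + 59)))) = -146 - 172*((1 + 10*1) + (-89 + (-53 + 1/(56 + 59)))) = -146 - 172*((1 + 10) + (-89 + (-53 + 1/115))) = -146 - 172*(11 + (-89 + (-53 + 1/115))) = -146 - 172*(11 + (-89 - 6094/115)) = -146 - 172*(11 - 16329/115) = -146 - 172*(-15064/115) = -146 + 2591008/115 = 2574218/115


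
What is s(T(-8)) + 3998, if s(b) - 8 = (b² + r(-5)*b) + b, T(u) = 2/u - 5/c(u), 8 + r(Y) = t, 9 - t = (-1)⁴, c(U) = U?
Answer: 256417/64 ≈ 4006.5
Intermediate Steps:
t = 8 (t = 9 - 1*(-1)⁴ = 9 - 1*1 = 9 - 1 = 8)
r(Y) = 0 (r(Y) = -8 + 8 = 0)
T(u) = -3/u (T(u) = 2/u - 5/u = -3/u)
s(b) = 8 + b + b² (s(b) = 8 + ((b² + 0*b) + b) = 8 + ((b² + 0) + b) = 8 + (b² + b) = 8 + (b + b²) = 8 + b + b²)
s(T(-8)) + 3998 = (8 - 3/(-8) + (-3/(-8))²) + 3998 = (8 - 3*(-⅛) + (-3*(-⅛))²) + 3998 = (8 + 3/8 + (3/8)²) + 3998 = (8 + 3/8 + 9/64) + 3998 = 545/64 + 3998 = 256417/64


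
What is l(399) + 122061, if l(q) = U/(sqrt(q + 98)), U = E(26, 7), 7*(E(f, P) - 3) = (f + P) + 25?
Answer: 122061 + 79*sqrt(497)/3479 ≈ 1.2206e+5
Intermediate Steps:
E(f, P) = 46/7 + P/7 + f/7 (E(f, P) = 3 + ((f + P) + 25)/7 = 3 + ((P + f) + 25)/7 = 3 + (25 + P + f)/7 = 3 + (25/7 + P/7 + f/7) = 46/7 + P/7 + f/7)
U = 79/7 (U = 46/7 + (1/7)*7 + (1/7)*26 = 46/7 + 1 + 26/7 = 79/7 ≈ 11.286)
l(q) = 79/(7*sqrt(98 + q)) (l(q) = 79/(7*(sqrt(q + 98))) = 79/(7*(sqrt(98 + q))) = 79/(7*sqrt(98 + q)))
l(399) + 122061 = 79/(7*sqrt(98 + 399)) + 122061 = 79/(7*sqrt(497)) + 122061 = 79*(sqrt(497)/497)/7 + 122061 = 79*sqrt(497)/3479 + 122061 = 122061 + 79*sqrt(497)/3479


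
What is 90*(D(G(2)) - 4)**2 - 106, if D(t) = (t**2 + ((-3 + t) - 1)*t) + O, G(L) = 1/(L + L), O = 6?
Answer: 253/32 ≈ 7.9063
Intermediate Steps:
G(L) = 1/(2*L)
D(t) = 6 + t**2 + t*(-4 + t) (D(t) = (t**2 + ((-3 + t) - 1)*t) + 6 = (t**2 + (-4 + t)*t) + 6 = (t**2 + t*(-4 + t)) + 6 = 6 + t**2 + t*(-4 + t))
90*(D(G(2)) - 4)**2 - 106 = 90*((6 - 2/2 + 2*((1/2)/2)**2) - 4)**2 - 106 = 90*((6 - 2/2 + 2*((1/2)*(1/2))**2) - 4)**2 - 106 = 90*((6 - 4*1/4 + 2*(1/4)**2) - 4)**2 - 106 = 90*((6 - 1 + 2*(1/16)) - 4)**2 - 106 = 90*((6 - 1 + 1/8) - 4)**2 - 106 = 90*(41/8 - 4)**2 - 106 = 90*(9/8)**2 - 106 = 90*(81/64) - 106 = 3645/32 - 106 = 253/32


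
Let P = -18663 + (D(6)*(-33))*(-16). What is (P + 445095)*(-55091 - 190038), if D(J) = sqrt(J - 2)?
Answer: -104789705952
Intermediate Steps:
D(J) = sqrt(-2 + J)
P = -17607 (P = -18663 + (sqrt(-2 + 6)*(-33))*(-16) = -18663 + (sqrt(4)*(-33))*(-16) = -18663 + (2*(-33))*(-16) = -18663 - 66*(-16) = -18663 + 1056 = -17607)
(P + 445095)*(-55091 - 190038) = (-17607 + 445095)*(-55091 - 190038) = 427488*(-245129) = -104789705952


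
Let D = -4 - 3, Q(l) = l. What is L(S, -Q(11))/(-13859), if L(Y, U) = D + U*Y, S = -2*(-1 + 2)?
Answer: -15/13859 ≈ -0.0010823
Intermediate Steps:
D = -7
S = -2 (S = -2*1 = -2)
L(Y, U) = -7 + U*Y
L(S, -Q(11))/(-13859) = (-7 - 1*11*(-2))/(-13859) = (-7 - 11*(-2))*(-1/13859) = (-7 + 22)*(-1/13859) = 15*(-1/13859) = -15/13859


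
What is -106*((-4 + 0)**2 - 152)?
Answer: 14416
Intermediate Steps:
-106*((-4 + 0)**2 - 152) = -106*((-4)**2 - 152) = -106*(16 - 152) = -106*(-136) = 14416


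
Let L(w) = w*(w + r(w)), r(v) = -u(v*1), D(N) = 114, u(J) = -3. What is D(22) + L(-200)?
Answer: 39514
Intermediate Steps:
r(v) = 3 (r(v) = -1*(-3) = 3)
L(w) = w*(3 + w) (L(w) = w*(w + 3) = w*(3 + w))
D(22) + L(-200) = 114 - 200*(3 - 200) = 114 - 200*(-197) = 114 + 39400 = 39514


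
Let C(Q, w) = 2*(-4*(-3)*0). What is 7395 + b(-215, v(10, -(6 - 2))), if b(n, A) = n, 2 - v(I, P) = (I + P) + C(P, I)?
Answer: 7180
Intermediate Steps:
C(Q, w) = 0 (C(Q, w) = 2*(12*0) = 2*0 = 0)
v(I, P) = 2 - I - P (v(I, P) = 2 - ((I + P) + 0) = 2 - (I + P) = 2 + (-I - P) = 2 - I - P)
7395 + b(-215, v(10, -(6 - 2))) = 7395 - 215 = 7180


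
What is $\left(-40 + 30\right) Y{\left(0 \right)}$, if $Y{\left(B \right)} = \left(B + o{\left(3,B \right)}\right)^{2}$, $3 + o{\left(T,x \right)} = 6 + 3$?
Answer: $-360$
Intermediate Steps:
$o{\left(T,x \right)} = 6$ ($o{\left(T,x \right)} = -3 + \left(6 + 3\right) = -3 + 9 = 6$)
$Y{\left(B \right)} = \left(6 + B\right)^{2}$ ($Y{\left(B \right)} = \left(B + 6\right)^{2} = \left(6 + B\right)^{2}$)
$\left(-40 + 30\right) Y{\left(0 \right)} = \left(-40 + 30\right) \left(6 + 0\right)^{2} = - 10 \cdot 6^{2} = \left(-10\right) 36 = -360$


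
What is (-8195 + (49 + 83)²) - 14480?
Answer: -5251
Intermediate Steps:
(-8195 + (49 + 83)²) - 14480 = (-8195 + 132²) - 14480 = (-8195 + 17424) - 14480 = 9229 - 14480 = -5251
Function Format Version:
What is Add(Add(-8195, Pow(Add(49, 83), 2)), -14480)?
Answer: -5251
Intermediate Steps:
Add(Add(-8195, Pow(Add(49, 83), 2)), -14480) = Add(Add(-8195, Pow(132, 2)), -14480) = Add(Add(-8195, 17424), -14480) = Add(9229, -14480) = -5251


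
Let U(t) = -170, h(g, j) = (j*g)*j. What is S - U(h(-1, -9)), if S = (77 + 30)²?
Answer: 11619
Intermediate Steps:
h(g, j) = g*j² (h(g, j) = (g*j)*j = g*j²)
S = 11449 (S = 107² = 11449)
S - U(h(-1, -9)) = 11449 - 1*(-170) = 11449 + 170 = 11619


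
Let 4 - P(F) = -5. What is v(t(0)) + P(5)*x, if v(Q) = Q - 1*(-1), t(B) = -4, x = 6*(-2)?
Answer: -111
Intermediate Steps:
x = -12
P(F) = 9 (P(F) = 4 - 1*(-5) = 4 + 5 = 9)
v(Q) = 1 + Q (v(Q) = Q + 1 = 1 + Q)
v(t(0)) + P(5)*x = (1 - 4) + 9*(-12) = -3 - 108 = -111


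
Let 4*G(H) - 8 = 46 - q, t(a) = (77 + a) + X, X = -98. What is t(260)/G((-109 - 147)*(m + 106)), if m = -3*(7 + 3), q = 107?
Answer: -956/53 ≈ -18.038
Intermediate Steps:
m = -30 (m = -3*10 = -30)
t(a) = -21 + a (t(a) = (77 + a) - 98 = -21 + a)
G(H) = -53/4 (G(H) = 2 + (46 - 1*107)/4 = 2 + (46 - 107)/4 = 2 + (¼)*(-61) = 2 - 61/4 = -53/4)
t(260)/G((-109 - 147)*(m + 106)) = (-21 + 260)/(-53/4) = 239*(-4/53) = -956/53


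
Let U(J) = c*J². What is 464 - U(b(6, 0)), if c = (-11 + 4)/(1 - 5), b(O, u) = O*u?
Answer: 464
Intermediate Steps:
c = 7/4 (c = -7/(-4) = -7*(-¼) = 7/4 ≈ 1.7500)
U(J) = 7*J²/4
464 - U(b(6, 0)) = 464 - 7*(6*0)²/4 = 464 - 7*0²/4 = 464 - 7*0/4 = 464 - 1*0 = 464 + 0 = 464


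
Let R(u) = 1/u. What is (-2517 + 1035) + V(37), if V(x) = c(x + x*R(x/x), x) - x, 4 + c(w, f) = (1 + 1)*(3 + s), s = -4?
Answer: -1525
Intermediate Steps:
c(w, f) = -6 (c(w, f) = -4 + (1 + 1)*(3 - 4) = -4 + 2*(-1) = -4 - 2 = -6)
V(x) = -6 - x
(-2517 + 1035) + V(37) = (-2517 + 1035) + (-6 - 1*37) = -1482 + (-6 - 37) = -1482 - 43 = -1525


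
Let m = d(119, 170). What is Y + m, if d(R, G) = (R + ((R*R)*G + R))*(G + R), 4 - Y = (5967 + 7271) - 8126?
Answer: 695793604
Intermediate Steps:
Y = -5108 (Y = 4 - ((5967 + 7271) - 8126) = 4 - (13238 - 8126) = 4 - 1*5112 = 4 - 5112 = -5108)
d(R, G) = (G + R)*(2*R + G*R**2) (d(R, G) = (R + (R**2*G + R))*(G + R) = (R + (G*R**2 + R))*(G + R) = (R + (R + G*R**2))*(G + R) = (2*R + G*R**2)*(G + R) = (G + R)*(2*R + G*R**2))
m = 695798712 (m = 119*(2*170 + 2*119 + 170*119**2 + 119*170**2) = 119*(340 + 238 + 170*14161 + 119*28900) = 119*(340 + 238 + 2407370 + 3439100) = 119*5847048 = 695798712)
Y + m = -5108 + 695798712 = 695793604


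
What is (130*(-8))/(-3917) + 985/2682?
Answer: 6647525/10505394 ≈ 0.63277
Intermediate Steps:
(130*(-8))/(-3917) + 985/2682 = -1040*(-1/3917) + 985*(1/2682) = 1040/3917 + 985/2682 = 6647525/10505394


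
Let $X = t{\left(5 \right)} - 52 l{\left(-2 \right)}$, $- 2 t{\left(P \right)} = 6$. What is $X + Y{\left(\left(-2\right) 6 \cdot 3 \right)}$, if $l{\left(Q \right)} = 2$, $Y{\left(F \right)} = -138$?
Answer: $-245$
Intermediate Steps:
$t{\left(P \right)} = -3$ ($t{\left(P \right)} = \left(- \frac{1}{2}\right) 6 = -3$)
$X = -107$ ($X = -3 - 104 = -107$)
$X + Y{\left(\left(-2\right) 6 \cdot 3 \right)} = -107 - 138 = -245$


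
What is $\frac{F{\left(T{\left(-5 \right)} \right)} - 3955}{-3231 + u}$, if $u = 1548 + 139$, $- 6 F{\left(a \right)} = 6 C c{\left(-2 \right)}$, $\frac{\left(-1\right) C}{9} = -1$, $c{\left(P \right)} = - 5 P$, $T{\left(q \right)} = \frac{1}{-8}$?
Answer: $\frac{4045}{1544} \approx 2.6198$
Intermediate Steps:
$T{\left(q \right)} = - \frac{1}{8}$
$C = 9$ ($C = \left(-9\right) \left(-1\right) = 9$)
$F{\left(a \right)} = -90$ ($F{\left(a \right)} = - \frac{6 \cdot 9 \left(\left(-5\right) \left(-2\right)\right)}{6} = - \frac{54 \cdot 10}{6} = \left(- \frac{1}{6}\right) 540 = -90$)
$u = 1687$
$\frac{F{\left(T{\left(-5 \right)} \right)} - 3955}{-3231 + u} = \frac{-90 - 3955}{-3231 + 1687} = - \frac{4045}{-1544} = \left(-4045\right) \left(- \frac{1}{1544}\right) = \frac{4045}{1544}$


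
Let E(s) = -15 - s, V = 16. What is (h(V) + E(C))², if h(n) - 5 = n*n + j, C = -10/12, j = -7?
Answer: 2070721/36 ≈ 57520.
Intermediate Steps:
C = -⅚ (C = -10*1/12 = -⅚ ≈ -0.83333)
h(n) = -2 + n² (h(n) = 5 + (n*n - 7) = 5 + (n² - 7) = 5 + (-7 + n²) = -2 + n²)
(h(V) + E(C))² = ((-2 + 16²) + (-15 - 1*(-⅚)))² = ((-2 + 256) + (-15 + ⅚))² = (254 - 85/6)² = (1439/6)² = 2070721/36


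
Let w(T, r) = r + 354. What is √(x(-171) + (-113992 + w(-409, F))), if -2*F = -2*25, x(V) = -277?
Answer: I*√113890 ≈ 337.48*I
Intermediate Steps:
F = 25 (F = -(-1)*25 = -½*(-50) = 25)
w(T, r) = 354 + r
√(x(-171) + (-113992 + w(-409, F))) = √(-277 + (-113992 + (354 + 25))) = √(-277 + (-113992 + 379)) = √(-277 - 113613) = √(-113890) = I*√113890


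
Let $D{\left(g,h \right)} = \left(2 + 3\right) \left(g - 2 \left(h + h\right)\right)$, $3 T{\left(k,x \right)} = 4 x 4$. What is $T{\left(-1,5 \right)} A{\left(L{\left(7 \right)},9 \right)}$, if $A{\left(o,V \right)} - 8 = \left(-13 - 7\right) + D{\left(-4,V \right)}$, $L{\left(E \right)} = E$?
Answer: $- \frac{16960}{3} \approx -5653.3$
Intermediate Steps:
$T{\left(k,x \right)} = \frac{16 x}{3}$ ($T{\left(k,x \right)} = \frac{4 x 4}{3} = \frac{16 x}{3}$)
$D{\left(g,h \right)} = - 20 h + 5 g$ ($D{\left(g,h \right)} = 5 \left(g - 2 \cdot 2 h\right) = 5 \left(g - 4 h\right) = - 20 h + 5 g$)
$A{\left(o,V \right)} = -32 - 20 V$ ($A{\left(o,V \right)} = 8 - \left(40 + 20 V\right) = -32 - 20 V$)
$T{\left(-1,5 \right)} A{\left(L{\left(7 \right)},9 \right)} = \frac{16}{3} \cdot 5 \left(-32 - 180\right) = \frac{80 \left(-32 - 180\right)}{3} = \frac{80}{3} \left(-212\right) = - \frac{16960}{3}$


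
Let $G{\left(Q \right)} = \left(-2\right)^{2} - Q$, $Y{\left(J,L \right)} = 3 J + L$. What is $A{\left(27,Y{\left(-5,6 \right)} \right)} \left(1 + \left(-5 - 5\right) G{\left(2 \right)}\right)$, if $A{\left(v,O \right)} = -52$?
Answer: $988$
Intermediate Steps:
$Y{\left(J,L \right)} = L + 3 J$
$G{\left(Q \right)} = 4 - Q$
$A{\left(27,Y{\left(-5,6 \right)} \right)} \left(1 + \left(-5 - 5\right) G{\left(2 \right)}\right) = - 52 \left(1 + \left(-5 - 5\right) \left(4 - 2\right)\right) = - 52 \left(1 - 20\right) = \left(-52\right) \left(-19\right) = 988$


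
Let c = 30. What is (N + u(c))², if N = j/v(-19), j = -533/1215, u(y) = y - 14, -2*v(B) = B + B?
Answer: 136033355929/532917225 ≈ 255.26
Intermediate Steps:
v(B) = -B (v(B) = -(B + B)/2 = -B)
u(y) = -14 + y
j = -533/1215 (j = -533*1/1215 = -533/1215 ≈ -0.43868)
N = -533/23085 (N = -533/(1215*((-1*(-19)))) = -533/1215/19 = -533/1215*1/19 = -533/23085 ≈ -0.023089)
(N + u(c))² = (-533/23085 + (-14 + 30))² = (-533/23085 + 16)² = (368827/23085)² = 136033355929/532917225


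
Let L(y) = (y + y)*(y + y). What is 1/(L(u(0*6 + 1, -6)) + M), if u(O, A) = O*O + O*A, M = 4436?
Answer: 1/4536 ≈ 0.00022046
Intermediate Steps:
u(O, A) = O² + A*O
L(y) = 4*y² (L(y) = (2*y)*(2*y) = 4*y²)
1/(L(u(0*6 + 1, -6)) + M) = 1/(4*((0*6 + 1)*(-6 + (0*6 + 1)))² + 4436) = 1/(4*((0 + 1)*(-6 + (0 + 1)))² + 4436) = 1/(4*(1*(-6 + 1))² + 4436) = 1/(4*(1*(-5))² + 4436) = 1/(4*(-5)² + 4436) = 1/(4*25 + 4436) = 1/(100 + 4436) = 1/4536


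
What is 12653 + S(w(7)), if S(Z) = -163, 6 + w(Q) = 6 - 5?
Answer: 12490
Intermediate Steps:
w(Q) = -5 (w(Q) = -6 + (6 - 5) = -6 + 1 = -5)
12653 + S(w(7)) = 12653 - 163 = 12490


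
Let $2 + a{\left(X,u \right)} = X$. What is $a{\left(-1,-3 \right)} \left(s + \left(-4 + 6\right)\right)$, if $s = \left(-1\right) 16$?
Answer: $42$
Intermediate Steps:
$a{\left(X,u \right)} = -2 + X$
$s = -16$
$a{\left(-1,-3 \right)} \left(s + \left(-4 + 6\right)\right) = \left(-2 - 1\right) \left(-16 + \left(-4 + 6\right)\right) = - 3 \left(-16 + 2\right) = \left(-3\right) \left(-14\right) = 42$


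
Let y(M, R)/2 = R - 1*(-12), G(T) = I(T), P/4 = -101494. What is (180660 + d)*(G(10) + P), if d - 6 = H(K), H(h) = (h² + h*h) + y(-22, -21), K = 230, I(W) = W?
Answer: -116288148768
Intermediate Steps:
P = -405976 (P = 4*(-101494) = -405976)
G(T) = T
y(M, R) = 24 + 2*R (y(M, R) = 2*(R - 1*(-12)) = 2*(R + 12) = 2*(12 + R) = 24 + 2*R)
H(h) = -18 + 2*h² (H(h) = (h² + h*h) + (24 + 2*(-21)) = (h² + h²) + (24 - 42) = 2*h² - 18 = -18 + 2*h²)
d = 105788 (d = 6 + (-18 + 2*230²) = 6 + (-18 + 2*52900) = 6 + (-18 + 105800) = 6 + 105782 = 105788)
(180660 + d)*(G(10) + P) = (180660 + 105788)*(10 - 405976) = 286448*(-405966) = -116288148768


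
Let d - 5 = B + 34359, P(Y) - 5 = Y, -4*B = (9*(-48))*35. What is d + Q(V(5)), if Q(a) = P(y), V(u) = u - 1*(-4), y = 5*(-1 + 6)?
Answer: 38174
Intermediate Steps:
B = 3780 (B = -9*(-48)*35/4 = -(-108)*35 = -¼*(-15120) = 3780)
y = 25 (y = 5*5 = 25)
V(u) = 4 + u (V(u) = u + 4 = 4 + u)
P(Y) = 5 + Y
Q(a) = 30 (Q(a) = 5 + 25 = 30)
d = 38144 (d = 5 + (3780 + 34359) = 5 + 38139 = 38144)
d + Q(V(5)) = 38144 + 30 = 38174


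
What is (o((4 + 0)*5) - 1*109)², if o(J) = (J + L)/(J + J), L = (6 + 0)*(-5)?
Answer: 190969/16 ≈ 11936.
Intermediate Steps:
L = -30 (L = 6*(-5) = -30)
o(J) = (-30 + J)/(2*J) (o(J) = (J - 30)/(J + J) = (-30 + J)/((2*J)) = (-30 + J)*(1/(2*J)) = (-30 + J)/(2*J))
(o((4 + 0)*5) - 1*109)² = ((-30 + (4 + 0)*5)/(2*(((4 + 0)*5))) - 1*109)² = ((-30 + 4*5)/(2*((4*5))) - 109)² = ((½)*(-30 + 20)/20 - 109)² = ((½)*(1/20)*(-10) - 109)² = (-¼ - 109)² = (-437/4)² = 190969/16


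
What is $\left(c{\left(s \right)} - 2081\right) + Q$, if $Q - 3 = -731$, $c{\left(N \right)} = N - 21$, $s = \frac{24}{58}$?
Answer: $- \frac{82058}{29} \approx -2829.6$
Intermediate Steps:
$s = \frac{12}{29}$ ($s = 24 \cdot \frac{1}{58} = \frac{12}{29} \approx 0.41379$)
$c{\left(N \right)} = -21 + N$ ($c{\left(N \right)} = N - 21 = -21 + N$)
$Q = -728$ ($Q = 3 - 731 = -728$)
$\left(c{\left(s \right)} - 2081\right) + Q = \left(\left(-21 + \frac{12}{29}\right) - 2081\right) - 728 = \left(- \frac{597}{29} - 2081\right) - 728 = - \frac{60946}{29} - 728 = - \frac{82058}{29}$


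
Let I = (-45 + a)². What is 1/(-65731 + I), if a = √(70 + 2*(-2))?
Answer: -1591/101237875 + 9*√66/404951500 ≈ -1.5535e-5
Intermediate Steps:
a = √66 (a = √(70 - 4) = √66 ≈ 8.1240)
I = (-45 + √66)² ≈ 1359.8
1/(-65731 + I) = 1/(-65731 + (45 - √66)²)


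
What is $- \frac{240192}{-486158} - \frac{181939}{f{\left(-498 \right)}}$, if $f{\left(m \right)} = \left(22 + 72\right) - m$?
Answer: $- \frac{44154453349}{143902768} \approx -306.84$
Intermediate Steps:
$f{\left(m \right)} = 94 - m$
$- \frac{240192}{-486158} - \frac{181939}{f{\left(-498 \right)}} = - \frac{240192}{-486158} - \frac{181939}{94 - -498} = \left(-240192\right) \left(- \frac{1}{486158}\right) - \frac{181939}{94 + 498} = \frac{120096}{243079} - \frac{181939}{592} = - \frac{44154453349}{143902768}$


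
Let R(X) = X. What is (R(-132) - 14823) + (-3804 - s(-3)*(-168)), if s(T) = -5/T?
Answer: -18479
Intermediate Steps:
(R(-132) - 14823) + (-3804 - s(-3)*(-168)) = (-132 - 14823) + (-3804 - (-5/(-3))*(-168)) = -14955 + (-3804 - (-5*(-1/3))*(-168)) = -14955 + (-3804 - 5*(-168)/3) = -14955 + (-3804 - 1*(-280)) = -14955 + (-3804 + 280) = -14955 - 3524 = -18479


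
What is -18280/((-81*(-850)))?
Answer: -1828/6885 ≈ -0.26550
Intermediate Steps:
-18280/((-81*(-850))) = -18280/68850 = -18280*1/68850 = -1828/6885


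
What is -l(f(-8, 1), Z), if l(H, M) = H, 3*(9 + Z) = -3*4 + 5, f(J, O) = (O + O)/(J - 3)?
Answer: 2/11 ≈ 0.18182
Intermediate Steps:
f(J, O) = 2*O/(-3 + J) (f(J, O) = (2*O)/(-3 + J) = 2*O/(-3 + J))
Z = -34/3 (Z = -9 + (-3*4 + 5)/3 = -9 + (-12 + 5)/3 = -9 + (⅓)*(-7) = -9 - 7/3 = -34/3 ≈ -11.333)
-l(f(-8, 1), Z) = -2/(-3 - 8) = -2/(-11) = -2*(-1)/11 = -1*(-2/11) = 2/11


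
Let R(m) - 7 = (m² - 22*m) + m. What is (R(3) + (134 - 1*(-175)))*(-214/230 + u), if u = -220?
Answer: -6656634/115 ≈ -57884.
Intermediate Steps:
R(m) = 7 + m² - 21*m (R(m) = 7 + ((m² - 22*m) + m) = 7 + (m² - 21*m) = 7 + m² - 21*m)
(R(3) + (134 - 1*(-175)))*(-214/230 + u) = ((7 + 3² - 21*3) + (134 - 1*(-175)))*(-214/230 - 220) = ((7 + 9 - 63) + (134 + 175))*(-214*1/230 - 220) = (-47 + 309)*(-107/115 - 220) = 262*(-25407/115) = -6656634/115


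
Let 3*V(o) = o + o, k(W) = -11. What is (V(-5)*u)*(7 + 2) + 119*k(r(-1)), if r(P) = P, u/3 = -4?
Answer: -949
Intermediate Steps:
u = -12 (u = 3*(-4) = -12)
V(o) = 2*o/3 (V(o) = (o + o)/3 = (2*o)/3 = 2*o/3)
(V(-5)*u)*(7 + 2) + 119*k(r(-1)) = (((2/3)*(-5))*(-12))*(7 + 2) + 119*(-11) = -10/3*(-12)*9 - 1309 = 40*9 - 1309 = 360 - 1309 = -949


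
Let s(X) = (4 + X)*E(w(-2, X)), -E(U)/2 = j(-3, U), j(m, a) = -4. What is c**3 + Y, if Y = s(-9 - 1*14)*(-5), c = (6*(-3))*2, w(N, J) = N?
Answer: -45896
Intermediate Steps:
E(U) = 8 (E(U) = -2*(-4) = 8)
c = -36 (c = -18*2 = -36)
s(X) = 32 + 8*X (s(X) = (4 + X)*8 = 32 + 8*X)
Y = 760 (Y = (32 + 8*(-9 - 1*14))*(-5) = (32 + 8*(-9 - 14))*(-5) = (32 + 8*(-23))*(-5) = (32 - 184)*(-5) = -152*(-5) = 760)
c**3 + Y = (-36)**3 + 760 = -46656 + 760 = -45896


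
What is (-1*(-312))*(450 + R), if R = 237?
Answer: 214344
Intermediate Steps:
(-1*(-312))*(450 + R) = (-1*(-312))*(450 + 237) = 312*687 = 214344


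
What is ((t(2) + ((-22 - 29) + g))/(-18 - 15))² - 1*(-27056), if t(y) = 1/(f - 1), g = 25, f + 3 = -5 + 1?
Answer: 15584617/576 ≈ 27057.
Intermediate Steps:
f = -7 (f = -3 + (-5 + 1) = -3 - 4 = -7)
t(y) = -⅛ (t(y) = 1/(-7 - 1) = 1/(-8) = -⅛)
((t(2) + ((-22 - 29) + g))/(-18 - 15))² - 1*(-27056) = ((-⅛ + ((-22 - 29) + 25))/(-18 - 15))² - 1*(-27056) = ((-⅛ + (-51 + 25))/(-33))² + 27056 = ((-⅛ - 26)*(-1/33))² + 27056 = (-209/8*(-1/33))² + 27056 = (19/24)² + 27056 = 361/576 + 27056 = 15584617/576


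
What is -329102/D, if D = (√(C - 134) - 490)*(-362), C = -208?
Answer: -40314995/21760001 - 493653*I*√38/43520002 ≈ -1.8527 - 0.069924*I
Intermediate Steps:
D = 177380 - 1086*I*√38 (D = (√(-208 - 134) - 490)*(-362) = (√(-342) - 490)*(-362) = (3*I*√38 - 490)*(-362) = (-490 + 3*I*√38)*(-362) = 177380 - 1086*I*√38 ≈ 1.7738e+5 - 6694.6*I)
-329102/D = -329102/(177380 - 1086*I*√38)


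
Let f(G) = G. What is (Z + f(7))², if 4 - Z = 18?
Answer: 49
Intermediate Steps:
Z = -14 (Z = 4 - 1*18 = 4 - 18 = -14)
(Z + f(7))² = (-14 + 7)² = (-7)² = 49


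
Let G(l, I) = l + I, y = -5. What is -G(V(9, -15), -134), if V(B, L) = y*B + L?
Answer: 194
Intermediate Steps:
V(B, L) = L - 5*B (V(B, L) = -5*B + L = L - 5*B)
G(l, I) = I + l
-G(V(9, -15), -134) = -(-134 + (-15 - 5*9)) = -(-134 + (-15 - 45)) = -(-134 - 60) = -1*(-194) = 194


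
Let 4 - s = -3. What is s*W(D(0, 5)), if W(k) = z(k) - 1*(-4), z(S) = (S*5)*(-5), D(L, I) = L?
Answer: 28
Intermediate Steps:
s = 7 (s = 4 - 1*(-3) = 4 + 3 = 7)
z(S) = -25*S (z(S) = (5*S)*(-5) = -25*S)
W(k) = 4 - 25*k (W(k) = -25*k - 1*(-4) = -25*k + 4 = 4 - 25*k)
s*W(D(0, 5)) = 7*(4 - 25*0) = 7*(4 + 0) = 7*4 = 28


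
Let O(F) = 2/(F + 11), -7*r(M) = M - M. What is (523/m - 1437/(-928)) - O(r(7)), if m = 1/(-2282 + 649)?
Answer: -8718220321/10208 ≈ -8.5406e+5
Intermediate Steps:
m = -1/1633 (m = 1/(-1633) = -1/1633 ≈ -0.00061237)
r(M) = 0 (r(M) = -(M - M)/7 = -⅐*0 = 0)
O(F) = 2/(11 + F)
(523/m - 1437/(-928)) - O(r(7)) = (523/(-1/1633) - 1437/(-928)) - 2/(11 + 0) = (523*(-1633) - 1437*(-1/928)) - 2/11 = (-854059 + 1437/928) - 2/11 = -792565315/928 - 1*2/11 = -792565315/928 - 2/11 = -8718220321/10208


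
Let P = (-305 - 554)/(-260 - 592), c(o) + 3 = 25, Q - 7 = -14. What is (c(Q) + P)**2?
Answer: 384277609/725904 ≈ 529.38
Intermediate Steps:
Q = -7 (Q = 7 - 14 = -7)
c(o) = 22 (c(o) = -3 + 25 = 22)
P = 859/852 (P = -859/(-852) = -859*(-1/852) = 859/852 ≈ 1.0082)
(c(Q) + P)**2 = (22 + 859/852)**2 = (19603/852)**2 = 384277609/725904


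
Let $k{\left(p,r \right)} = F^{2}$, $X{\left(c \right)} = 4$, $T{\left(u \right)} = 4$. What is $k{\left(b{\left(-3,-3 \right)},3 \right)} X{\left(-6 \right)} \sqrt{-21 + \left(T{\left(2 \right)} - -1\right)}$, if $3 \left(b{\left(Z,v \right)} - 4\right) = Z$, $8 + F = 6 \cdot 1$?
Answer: $64 i \approx 64.0 i$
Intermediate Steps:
$F = -2$ ($F = -8 + 6 \cdot 1 = -8 + 6 = -2$)
$b{\left(Z,v \right)} = 4 + \frac{Z}{3}$
$k{\left(p,r \right)} = 4$ ($k{\left(p,r \right)} = \left(-2\right)^{2} = 4$)
$k{\left(b{\left(-3,-3 \right)},3 \right)} X{\left(-6 \right)} \sqrt{-21 + \left(T{\left(2 \right)} - -1\right)} = 4 \cdot 4 \sqrt{-21 + \left(4 - -1\right)} = 16 \sqrt{-21 + \left(4 + 1\right)} = 16 \sqrt{-21 + 5} = 16 \sqrt{-16} = 16 \cdot 4 i = 64 i$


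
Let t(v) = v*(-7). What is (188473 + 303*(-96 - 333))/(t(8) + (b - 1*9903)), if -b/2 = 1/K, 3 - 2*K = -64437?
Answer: -942209460/160439491 ≈ -5.8727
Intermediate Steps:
K = 32220 (K = 3/2 - ½*(-64437) = 3/2 + 64437/2 = 32220)
t(v) = -7*v
b = -1/16110 (b = -2/32220 = -2*1/32220 = -1/16110 ≈ -6.2073e-5)
(188473 + 303*(-96 - 333))/(t(8) + (b - 1*9903)) = (188473 + 303*(-96 - 333))/(-7*8 + (-1/16110 - 1*9903)) = (188473 + 303*(-429))/(-56 + (-1/16110 - 9903)) = (188473 - 129987)/(-56 - 159537331/16110) = 58486/(-160439491/16110) = 58486*(-16110/160439491) = -942209460/160439491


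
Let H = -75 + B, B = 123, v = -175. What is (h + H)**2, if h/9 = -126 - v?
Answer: 239121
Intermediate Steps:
H = 48 (H = -75 + 123 = 48)
h = 441 (h = 9*(-126 - 1*(-175)) = 9*(-126 + 175) = 9*49 = 441)
(h + H)**2 = (441 + 48)**2 = 489**2 = 239121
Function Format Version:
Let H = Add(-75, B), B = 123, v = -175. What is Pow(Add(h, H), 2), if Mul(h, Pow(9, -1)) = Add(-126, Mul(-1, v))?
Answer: 239121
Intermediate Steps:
H = 48 (H = Add(-75, 123) = 48)
h = 441 (h = Mul(9, Add(-126, Mul(-1, -175))) = Mul(9, Add(-126, 175)) = Mul(9, 49) = 441)
Pow(Add(h, H), 2) = Pow(Add(441, 48), 2) = Pow(489, 2) = 239121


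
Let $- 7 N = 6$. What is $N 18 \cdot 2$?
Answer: $- \frac{216}{7} \approx -30.857$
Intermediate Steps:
$N = - \frac{6}{7}$ ($N = \left(- \frac{1}{7}\right) 6 = - \frac{6}{7} \approx -0.85714$)
$N 18 \cdot 2 = \left(- \frac{6}{7}\right) 18 \cdot 2 = \left(- \frac{108}{7}\right) 2 = - \frac{216}{7}$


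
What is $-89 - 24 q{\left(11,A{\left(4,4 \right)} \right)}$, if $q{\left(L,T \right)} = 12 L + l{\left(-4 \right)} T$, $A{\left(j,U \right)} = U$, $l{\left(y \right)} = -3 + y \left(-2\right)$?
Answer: $-3737$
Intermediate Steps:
$l{\left(y \right)} = -3 - 2 y$
$q{\left(L,T \right)} = 5 T + 12 L$ ($q{\left(L,T \right)} = 12 L + \left(-3 - -8\right) T = 12 L + \left(-3 + 8\right) T = 12 L + 5 T = 5 T + 12 L$)
$-89 - 24 q{\left(11,A{\left(4,4 \right)} \right)} = -89 - 24 \left(5 \cdot 4 + 12 \cdot 11\right) = -89 - 24 \left(20 + 132\right) = -89 - 3648 = -3737$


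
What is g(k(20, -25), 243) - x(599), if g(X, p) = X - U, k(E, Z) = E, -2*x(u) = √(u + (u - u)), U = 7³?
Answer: -323 + √599/2 ≈ -310.76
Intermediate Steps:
U = 343
x(u) = -√u/2 (x(u) = -√(u + (u - u))/2 = -√(u + 0)/2 = -√u/2)
g(X, p) = -343 + X (g(X, p) = X - 1*343 = X - 343 = -343 + X)
g(k(20, -25), 243) - x(599) = (-343 + 20) - (-1)*√599/2 = -323 + √599/2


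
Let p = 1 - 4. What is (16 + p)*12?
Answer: 156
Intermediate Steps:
p = -3
(16 + p)*12 = (16 - 3)*12 = 13*12 = 156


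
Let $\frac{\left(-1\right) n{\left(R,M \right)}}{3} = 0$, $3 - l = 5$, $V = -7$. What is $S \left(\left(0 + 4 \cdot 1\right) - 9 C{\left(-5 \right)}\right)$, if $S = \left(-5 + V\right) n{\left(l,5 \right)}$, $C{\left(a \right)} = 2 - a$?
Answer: $0$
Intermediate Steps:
$l = -2$ ($l = 3 - 5 = -2$)
$n{\left(R,M \right)} = 0$ ($n{\left(R,M \right)} = \left(-3\right) 0 = 0$)
$S = 0$ ($S = \left(-5 - 7\right) 0 = \left(-12\right) 0 = 0$)
$S \left(\left(0 + 4 \cdot 1\right) - 9 C{\left(-5 \right)}\right) = 0 \left(\left(0 + 4 \cdot 1\right) - 9 \left(2 - -5\right)\right) = 0 \left(\left(0 + 4\right) - 9 \left(2 + 5\right)\right) = 0 \left(4 - 63\right) = 0 \left(-59\right) = 0$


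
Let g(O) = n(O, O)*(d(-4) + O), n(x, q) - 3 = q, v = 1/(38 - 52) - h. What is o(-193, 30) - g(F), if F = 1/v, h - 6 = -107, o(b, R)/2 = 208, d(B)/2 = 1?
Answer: 818494184/1996569 ≈ 409.95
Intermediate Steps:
d(B) = 2 (d(B) = 2*1 = 2)
o(b, R) = 416 (o(b, R) = 2*208 = 416)
h = -101 (h = 6 - 107 = -101)
v = 1413/14 (v = 1/(38 - 52) - 1*(-101) = 1/(-14) + 101 = -1/14 + 101 = 1413/14 ≈ 100.93)
n(x, q) = 3 + q
F = 14/1413 (F = 1/(1413/14) = 14/1413 ≈ 0.0099080)
g(O) = (2 + O)*(3 + O) (g(O) = (3 + O)*(2 + O) = (2 + O)*(3 + O))
o(-193, 30) - g(F) = 416 - (2 + 14/1413)*(3 + 14/1413) = 416 - 2840*4253/(1413*1413) = 416 - 1*12078520/1996569 = 416 - 12078520/1996569 = 818494184/1996569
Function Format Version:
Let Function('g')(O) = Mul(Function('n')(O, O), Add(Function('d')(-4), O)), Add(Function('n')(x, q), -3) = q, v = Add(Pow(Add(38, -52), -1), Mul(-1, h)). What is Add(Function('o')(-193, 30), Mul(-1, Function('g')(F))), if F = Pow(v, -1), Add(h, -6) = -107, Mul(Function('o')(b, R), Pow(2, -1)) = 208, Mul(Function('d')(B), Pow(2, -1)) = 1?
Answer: Rational(818494184, 1996569) ≈ 409.95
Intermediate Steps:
Function('d')(B) = 2 (Function('d')(B) = Mul(2, 1) = 2)
Function('o')(b, R) = 416 (Function('o')(b, R) = Mul(2, 208) = 416)
h = -101 (h = Add(6, -107) = -101)
v = Rational(1413, 14) (v = Add(Pow(Add(38, -52), -1), Mul(-1, -101)) = Add(Pow(-14, -1), 101) = Add(Rational(-1, 14), 101) = Rational(1413, 14) ≈ 100.93)
Function('n')(x, q) = Add(3, q)
F = Rational(14, 1413) (F = Pow(Rational(1413, 14), -1) = Rational(14, 1413) ≈ 0.0099080)
Function('g')(O) = Mul(Add(2, O), Add(3, O)) (Function('g')(O) = Mul(Add(3, O), Add(2, O)) = Mul(Add(2, O), Add(3, O)))
Add(Function('o')(-193, 30), Mul(-1, Function('g')(F))) = Add(416, Mul(-1, Mul(Add(2, Rational(14, 1413)), Add(3, Rational(14, 1413))))) = Add(416, Mul(-1, Mul(Rational(2840, 1413), Rational(4253, 1413)))) = Add(416, Mul(-1, Rational(12078520, 1996569))) = Add(416, Rational(-12078520, 1996569)) = Rational(818494184, 1996569)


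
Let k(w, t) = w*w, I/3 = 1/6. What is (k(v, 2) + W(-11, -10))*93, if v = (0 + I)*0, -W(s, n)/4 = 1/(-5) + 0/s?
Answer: 372/5 ≈ 74.400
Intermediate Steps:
I = ½ (I = 3*(1/6) = 3*(1*(⅙)) = 3*(⅙) = ½ ≈ 0.50000)
W(s, n) = ⅘ (W(s, n) = -4*(1/(-5) + 0/s) = -4*(1*(-⅕) + 0) = -4*(-⅕ + 0) = -4*(-⅕) = ⅘)
v = 0 (v = (0 + ½)*0 = (½)*0 = 0)
k(w, t) = w²
(k(v, 2) + W(-11, -10))*93 = (0² + ⅘)*93 = (0 + ⅘)*93 = (⅘)*93 = 372/5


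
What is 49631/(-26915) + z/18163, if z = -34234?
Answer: -1822855963/488857145 ≈ -3.7288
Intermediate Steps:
49631/(-26915) + z/18163 = 49631/(-26915) - 34234/18163 = 49631*(-1/26915) - 34234*1/18163 = -49631/26915 - 34234/18163 = -1822855963/488857145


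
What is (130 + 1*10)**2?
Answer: 19600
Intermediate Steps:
(130 + 1*10)**2 = (130 + 10)**2 = 140**2 = 19600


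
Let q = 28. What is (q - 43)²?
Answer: 225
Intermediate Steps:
(q - 43)² = (28 - 43)² = (-15)² = 225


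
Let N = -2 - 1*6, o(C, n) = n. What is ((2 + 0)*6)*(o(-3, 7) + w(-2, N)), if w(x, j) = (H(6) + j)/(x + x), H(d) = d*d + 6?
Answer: -18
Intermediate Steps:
N = -8 (N = -2 - 6 = -8)
H(d) = 6 + d² (H(d) = d² + 6 = 6 + d²)
w(x, j) = (42 + j)/(2*x) (w(x, j) = ((6 + 6²) + j)/(x + x) = ((6 + 36) + j)/((2*x)) = (42 + j)*(1/(2*x)) = (42 + j)/(2*x))
((2 + 0)*6)*(o(-3, 7) + w(-2, N)) = ((2 + 0)*6)*(7 + (½)*(42 - 8)/(-2)) = (2*6)*(7 + (½)*(-½)*34) = 12*(7 - 17/2) = 12*(-3/2) = -18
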